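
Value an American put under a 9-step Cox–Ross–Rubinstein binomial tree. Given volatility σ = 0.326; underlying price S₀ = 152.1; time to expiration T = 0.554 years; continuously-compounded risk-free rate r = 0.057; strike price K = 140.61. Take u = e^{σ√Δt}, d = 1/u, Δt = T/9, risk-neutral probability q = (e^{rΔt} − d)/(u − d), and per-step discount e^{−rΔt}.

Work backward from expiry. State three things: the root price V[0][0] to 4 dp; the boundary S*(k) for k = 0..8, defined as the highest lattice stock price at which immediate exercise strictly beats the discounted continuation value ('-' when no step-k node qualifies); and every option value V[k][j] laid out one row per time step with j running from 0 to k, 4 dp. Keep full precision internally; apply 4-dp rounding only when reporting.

params: Δt=0.06156 u=1.08424 d=0.92230 q=0.50150 e^(-rΔt)=0.99650
t_9 payoffs: 67.1603 54.2638 39.1029 21.2800 0.3278 0.0000 0.0000 0.0000 0.0000 0.0000
t_8: node(8,0) S=79.6373 payoff=60.9727 vs cont=60.4802 → 60.9727 [stop]  node(8,1) S=93.6203 payoff=46.9897 vs cont=46.4972 → 46.9897 [stop]  node(8,2) S=110.0584 payoff=30.5516 vs cont=30.0592 → 30.5516 [stop]  node(8,3) S=129.3827 payoff=11.2273 vs cont=10.7348 → 11.2273 [stop]  node(8,4) S=152.1000 payoff=0.0000 vs cont=0.1628 → 0.1628 [wait]  node(8,5) S=178.8061 payoff=0.0000 vs cont=0.0000 → 0.0000 [wait]  node(8,6) S=210.2013 payoff=0.0000 vs cont=0.0000 → 0.0000 [wait]  node(8,7) S=247.1090 payoff=0.0000 vs cont=0.0000 → 0.0000 [wait]  node(8,8) S=290.4970 payoff=0.0000 vs cont=0.0000 → 0.0000 [wait]  ⇒ S*(8)=129.3827
t_7: node(7,0) S=86.3462 payoff=54.2638 vs cont=53.7713 → 54.2638 [stop]  node(7,1) S=101.5071 payoff=39.1029 vs cont=38.6104 → 39.1029 [stop]  node(7,2) S=119.3300 payoff=21.2800 vs cont=20.7875 → 21.2800 [stop]  node(7,3) S=140.2822 payoff=0.3278 vs cont=5.6586 → 5.6586 [wait]  node(7,4) S=164.9133 payoff=0.0000 vs cont=0.0809 → 0.0809 [wait]  node(7,5) S=193.8692 payoff=0.0000 vs cont=0.0000 → 0.0000 [wait]  node(7,6) S=227.9093 payoff=0.0000 vs cont=0.0000 → 0.0000 [wait]  node(7,7) S=267.9261 payoff=0.0000 vs cont=0.0000 → 0.0000 [wait]  ⇒ S*(7)=119.3300
t_6: node(6,0) S=93.6203 payoff=46.9897 vs cont=46.4972 → 46.9897 [stop]  node(6,1) S=110.0584 payoff=30.5516 vs cont=30.0592 → 30.5516 [stop]  node(6,2) S=129.3827 payoff=11.2273 vs cont=13.3989 → 13.3989 [wait]  node(6,3) S=152.1000 payoff=0.0000 vs cont=2.8514 → 2.8514 [wait]  node(6,4) S=178.8061 payoff=0.0000 vs cont=0.0402 → 0.0402 [wait]  node(6,5) S=210.2013 payoff=0.0000 vs cont=0.0000 → 0.0000 [wait]  node(6,6) S=247.1090 payoff=0.0000 vs cont=0.0000 → 0.0000 [wait]  ⇒ S*(6)=110.0584
t_5: node(5,0) S=101.5071 payoff=39.1029 vs cont=38.6104 → 39.1029 [stop]  node(5,1) S=119.3300 payoff=21.2800 vs cont=21.8727 → 21.8727 [wait]  node(5,2) S=140.2822 payoff=0.3278 vs cont=8.0810 → 8.0810 [wait]  node(5,3) S=164.9133 payoff=0.0000 vs cont=1.4365 → 1.4365 [wait]  node(5,4) S=193.8692 payoff=0.0000 vs cont=0.0200 → 0.0200 [wait]  node(5,5) S=227.9093 payoff=0.0000 vs cont=0.0000 → 0.0000 [wait]  ⇒ S*(5)=101.5071
t_4: node(4,0) S=110.0584 payoff=30.5516 vs cont=30.3554 → 30.5516 [stop]  node(4,1) S=129.3827 payoff=11.2273 vs cont=14.9039 → 14.9039 [wait]  node(4,2) S=152.1000 payoff=0.0000 vs cont=4.7322 → 4.7322 [wait]  node(4,3) S=178.8061 payoff=0.0000 vs cont=0.7236 → 0.7236 [wait]  node(4,4) S=210.2013 payoff=0.0000 vs cont=0.0099 → 0.0099 [wait]  ⇒ S*(4)=110.0584
t_3: node(3,0) S=119.3300 payoff=21.2800 vs cont=22.6248 → 22.6248 [wait]  node(3,1) S=140.2822 payoff=0.3278 vs cont=9.7685 → 9.7685 [wait]  node(3,2) S=164.9133 payoff=0.0000 vs cont=2.7124 → 2.7124 [wait]  node(3,3) S=193.8692 payoff=0.0000 vs cont=0.3644 → 0.3644 [wait]  ⇒ S*(3)=-
t_2: node(2,0) S=129.3827 payoff=11.2273 vs cont=16.1208 → 16.1208 [wait]  node(2,1) S=152.1000 payoff=0.0000 vs cont=6.2081 → 6.2081 [wait]  node(2,2) S=178.8061 payoff=0.0000 vs cont=1.5295 → 1.5295 [wait]  ⇒ S*(2)=-
t_1: node(1,0) S=140.2822 payoff=0.3278 vs cont=11.1105 → 11.1105 [wait]  node(1,1) S=164.9133 payoff=0.0000 vs cont=3.8483 → 3.8483 [wait]  ⇒ S*(1)=-
t_0: node(0,0) S=152.1000 payoff=0.0000 vs cont=7.4424 → 7.4424 [wait]  ⇒ S*(0)=-

price = 7.4424
boundary = - - - - 110.0584 101.5071 110.0584 119.3300 129.3827
tree:
7.4424
11.1105 3.8483
16.1208 6.2081 1.5295
22.6248 9.7685 2.7124 0.3644
30.5516 14.9039 4.7322 0.7236 0.0099
39.1029 21.8727 8.0810 1.4365 0.0200 0.0000
46.9897 30.5516 13.3989 2.8514 0.0402 0.0000 0.0000
54.2638 39.1029 21.2800 5.6586 0.0809 0.0000 0.0000 0.0000
60.9727 46.9897 30.5516 11.2273 0.1628 0.0000 0.0000 0.0000 0.0000
67.1603 54.2638 39.1029 21.2800 0.3278 0.0000 0.0000 0.0000 0.0000 0.0000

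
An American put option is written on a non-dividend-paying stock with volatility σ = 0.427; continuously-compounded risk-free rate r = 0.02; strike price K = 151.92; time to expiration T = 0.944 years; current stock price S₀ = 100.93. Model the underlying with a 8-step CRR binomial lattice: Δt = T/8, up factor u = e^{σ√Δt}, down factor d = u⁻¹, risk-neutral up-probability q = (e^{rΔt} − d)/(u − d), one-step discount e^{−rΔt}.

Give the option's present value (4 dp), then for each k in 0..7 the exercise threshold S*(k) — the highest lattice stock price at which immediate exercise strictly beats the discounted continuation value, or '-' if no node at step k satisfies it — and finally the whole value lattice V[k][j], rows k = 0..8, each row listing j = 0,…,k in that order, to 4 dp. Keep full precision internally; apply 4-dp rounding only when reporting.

Δt=0.11800  u=1.15798  d=0.86357  q=0.47142  discount=0.99764
step 8 (expiry): payoffs max(K−S,0) = 120.7021 110.0591 95.7878 76.6510 50.9900 16.5806 0.0000 0.0000 0.0000
step 7: (k=7,j=0): S=36.1498, (K−S)⁺=115.7702, hold=115.4121 ⇒ V=115.7702 exercise | (k=7,j=1): S=48.4741, (K−S)⁺=103.4459, hold=103.0877 ⇒ V=103.4459 exercise | (k=7,j=2): S=65.0001, (K−S)⁺=86.9199, hold=86.5618 ⇒ V=86.9199 exercise | (k=7,j=3): S=87.1602, (K−S)⁺=64.7598, hold=64.4017 ⇒ V=64.7598 exercise | (k=7,j=4): S=116.8752, (K−S)⁺=35.0448, hold=34.6867 ⇒ V=35.0448 exercise | (k=7,j=5): S=156.7207, (K−S)⁺=0.0000, hold=8.7435 ⇒ V=8.7435 continue | (k=7,j=6): S=210.1505, (K−S)⁺=0.0000, hold=0.0000 ⇒ V=0.0000 continue | (k=7,j=7): S=281.7957, (K−S)⁺=0.0000, hold=0.0000 ⇒ V=0.0000 continue  boundary S*=116.8752
step 6: (k=6,j=0): S=41.8609, (K−S)⁺=110.0591, hold=109.7010 ⇒ V=110.0591 exercise | (k=6,j=1): S=56.1322, (K−S)⁺=95.7878, hold=95.4297 ⇒ V=95.7878 exercise | (k=6,j=2): S=75.2690, (K−S)⁺=76.6510, hold=76.2929 ⇒ V=76.6510 exercise | (k=6,j=3): S=100.9300, (K−S)⁺=50.9900, hold=50.6319 ⇒ V=50.9900 exercise | (k=6,j=4): S=135.3394, (K−S)⁺=16.5806, hold=22.5924 ⇒ V=22.5924 continue | (k=6,j=5): S=181.4798, (K−S)⁺=0.0000, hold=4.6107 ⇒ V=4.6107 continue | (k=6,j=6): S=243.3506, (K−S)⁺=0.0000, hold=0.0000 ⇒ V=0.0000 continue  boundary S*=100.9300
step 5: (k=5,j=0): S=48.4741, (K−S)⁺=103.4459, hold=103.0877 ⇒ V=103.4459 exercise | (k=5,j=1): S=65.0001, (K−S)⁺=86.9199, hold=86.5618 ⇒ V=86.9199 exercise | (k=5,j=2): S=87.1602, (K−S)⁺=64.7598, hold=64.4017 ⇒ V=64.7598 exercise | (k=5,j=3): S=116.8752, (K−S)⁺=35.0448, hold=37.5141 ⇒ V=37.5141 continue | (k=5,j=4): S=156.7207, (K−S)⁺=0.0000, hold=14.0822 ⇒ V=14.0822 continue | (k=5,j=5): S=210.1505, (K−S)⁺=0.0000, hold=2.4314 ⇒ V=2.4314 continue  boundary S*=87.1602
step 4: (k=4,j=0): S=56.1322, (K−S)⁺=95.7878, hold=95.4297 ⇒ V=95.7878 exercise | (k=4,j=1): S=75.2690, (K−S)⁺=76.6510, hold=76.2929 ⇒ V=76.6510 exercise | (k=4,j=2): S=100.9300, (K−S)⁺=50.9900, hold=51.7932 ⇒ V=51.7932 continue | (k=4,j=3): S=135.3394, (K−S)⁺=16.5806, hold=26.4054 ⇒ V=26.4054 continue | (k=4,j=4): S=181.4798, (K−S)⁺=0.0000, hold=8.5695 ⇒ V=8.5695 continue  boundary S*=75.2690
step 3: (k=3,j=0): S=65.0001, (K−S)⁺=86.9199, hold=86.5618 ⇒ V=86.9199 exercise | (k=3,j=1): S=87.1602, (K−S)⁺=64.7598, hold=64.7795 ⇒ V=64.7795 continue | (k=3,j=2): S=116.8752, (K−S)⁺=35.0448, hold=39.7310 ⇒ V=39.7310 continue | (k=3,j=3): S=156.7207, (K−S)⁺=0.0000, hold=17.9548 ⇒ V=17.9548 continue  boundary S*=65.0001
step 2: (k=2,j=0): S=75.2690, (K−S)⁺=76.6510, hold=76.3021 ⇒ V=76.6510 exercise | (k=2,j=1): S=100.9300, (K−S)⁺=50.9900, hold=52.8462 ⇒ V=52.8462 continue | (k=2,j=2): S=135.3394, (K−S)⁺=16.5806, hold=29.3958 ⇒ V=29.3958 continue  boundary S*=75.2690
step 1: (k=1,j=0): S=87.1602, (K−S)⁺=64.7598, hold=65.2747 ⇒ V=65.2747 continue | (k=1,j=1): S=116.8752, (K−S)⁺=35.0448, hold=41.6927 ⇒ V=41.6927 continue  boundary S*=-
step 0: (k=0,j=0): S=100.9300, (K−S)⁺=50.9900, hold=54.0300 ⇒ V=54.0300 continue  boundary S*=-

price = 54.0300
boundary = - - 75.2690 65.0001 75.2690 87.1602 100.9300 116.8752
tree:
54.0300
65.2747 41.6927
76.6510 52.8462 29.3958
86.9199 64.7795 39.7310 17.9548
95.7878 76.6510 51.7932 26.4054 8.5695
103.4459 86.9199 64.7598 37.5141 14.0822 2.4314
110.0591 95.7878 76.6510 50.9900 22.5924 4.6107 0.0000
115.7702 103.4459 86.9199 64.7598 35.0448 8.7435 0.0000 0.0000
120.7021 110.0591 95.7878 76.6510 50.9900 16.5806 0.0000 0.0000 0.0000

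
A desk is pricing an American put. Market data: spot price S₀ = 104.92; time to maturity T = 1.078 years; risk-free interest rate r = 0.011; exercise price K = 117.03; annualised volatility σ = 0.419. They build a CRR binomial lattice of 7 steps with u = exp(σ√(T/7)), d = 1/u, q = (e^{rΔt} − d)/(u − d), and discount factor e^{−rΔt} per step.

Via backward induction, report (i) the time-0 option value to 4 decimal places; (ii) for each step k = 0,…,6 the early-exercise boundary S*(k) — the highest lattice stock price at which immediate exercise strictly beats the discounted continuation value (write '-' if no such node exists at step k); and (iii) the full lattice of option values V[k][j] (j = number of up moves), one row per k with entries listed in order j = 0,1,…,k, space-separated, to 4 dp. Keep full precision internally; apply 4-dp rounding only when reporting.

price = 25.0464
boundary = - - - 64.0661 54.3524 64.0661 75.5159
tree:
25.0464
33.3356 15.5670
42.8517 22.4699 7.6537
52.9639 31.3324 12.3190 2.2949
62.6776 41.8423 19.3119 4.2898 0.0000
70.9186 52.9639 29.1539 8.0187 0.0000 0.0000
77.9100 62.6776 41.5141 14.9890 0.0000 0.0000 0.0000
83.8414 70.9186 52.9639 28.0180 0.0000 0.0000 0.0000 0.0000

params: Δt=0.15400 u=1.17872 d=0.84838 q=0.46412 e^(-rΔt)=0.99831
t_7 payoffs: 83.8414 70.9186 52.9639 28.0180 0.0000 0.0000 0.0000 0.0000
t_6: node(6,0) S=39.1200 payoff=77.9100 vs cont=77.7119 → 77.9100 [stop]  node(6,1) S=54.3524 payoff=62.6776 vs cont=62.4795 → 62.6776 [stop]  node(6,2) S=75.5159 payoff=41.5141 vs cont=41.3160 → 41.5141 [stop]  node(6,3) S=104.9200 payoff=12.1100 vs cont=14.9890 → 14.9890 [wait]  node(6,4) S=145.7734 payoff=0.0000 vs cont=0.0000 → 0.0000 [wait]  node(6,5) S=202.5341 payoff=0.0000 vs cont=0.0000 → 0.0000 [wait]  node(6,6) S=281.3960 payoff=0.0000 vs cont=0.0000 → 0.0000 [wait]  ⇒ S*(6)=75.5159
t_5: node(5,0) S=46.1114 payoff=70.9186 vs cont=70.7205 → 70.9186 [stop]  node(5,1) S=64.0661 payoff=52.9639 vs cont=52.7658 → 52.9639 [stop]  node(5,2) S=89.0120 payoff=28.0180 vs cont=29.1539 → 29.1539 [wait]  node(5,3) S=123.6711 payoff=0.0000 vs cont=8.0187 → 8.0187 [wait]  node(5,4) S=171.8257 payoff=0.0000 vs cont=0.0000 → 0.0000 [wait]  node(5,5) S=238.7306 payoff=0.0000 vs cont=0.0000 → 0.0000 [wait]  ⇒ S*(5)=64.0661
t_4: node(4,0) S=54.3524 payoff=62.6776 vs cont=62.4795 → 62.6776 [stop]  node(4,1) S=75.5159 payoff=41.5141 vs cont=41.8423 → 41.8423 [wait]  node(4,2) S=104.9200 payoff=12.1100 vs cont=19.3119 → 19.3119 [wait]  node(4,3) S=145.7734 payoff=0.0000 vs cont=4.2898 → 4.2898 [wait]  node(4,4) S=202.5341 payoff=0.0000 vs cont=0.0000 → 0.0000 [wait]  ⇒ S*(4)=54.3524
t_3: node(3,0) S=64.0661 payoff=52.9639 vs cont=52.9179 → 52.9639 [stop]  node(3,1) S=89.0120 payoff=28.0180 vs cont=31.3324 → 31.3324 [wait]  node(3,2) S=123.6711 payoff=0.0000 vs cont=12.3190 → 12.3190 [wait]  node(3,3) S=171.8257 payoff=0.0000 vs cont=2.2949 → 2.2949 [wait]  ⇒ S*(3)=64.0661
t_2: node(2,0) S=75.5159 payoff=41.5141 vs cont=42.8517 → 42.8517 [wait]  node(2,1) S=104.9200 payoff=12.1100 vs cont=22.4699 → 22.4699 [wait]  node(2,2) S=145.7734 payoff=0.0000 vs cont=7.6537 → 7.6537 [wait]  ⇒ S*(2)=-
t_1: node(1,0) S=89.0120 payoff=28.0180 vs cont=33.3356 → 33.3356 [wait]  node(1,1) S=123.6711 payoff=0.0000 vs cont=15.5670 → 15.5670 [wait]  ⇒ S*(1)=-
t_0: node(0,0) S=104.9200 payoff=12.1100 vs cont=25.0464 → 25.0464 [wait]  ⇒ S*(0)=-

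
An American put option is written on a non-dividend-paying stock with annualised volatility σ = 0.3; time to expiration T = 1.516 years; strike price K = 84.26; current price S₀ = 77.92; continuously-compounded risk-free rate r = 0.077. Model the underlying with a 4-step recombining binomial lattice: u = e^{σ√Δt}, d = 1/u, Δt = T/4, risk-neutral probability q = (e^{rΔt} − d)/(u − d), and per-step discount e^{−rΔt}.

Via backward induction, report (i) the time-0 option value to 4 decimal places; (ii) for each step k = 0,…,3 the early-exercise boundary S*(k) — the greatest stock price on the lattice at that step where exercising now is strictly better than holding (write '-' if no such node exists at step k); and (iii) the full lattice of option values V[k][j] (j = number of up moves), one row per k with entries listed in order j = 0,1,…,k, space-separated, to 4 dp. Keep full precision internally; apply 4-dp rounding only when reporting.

price = 11.5929
boundary = - 64.7798 53.8555 64.7798
tree:
11.5929
19.4802 5.3442
30.4045 10.3112 1.3005
39.4865 19.4802 2.8715 0.0000
47.0370 30.4045 6.3400 0.0000 0.0000

Δt=0.37900, u=1.20284, d=0.83136, q=0.53367, disc=e^(-rΔt)=0.97124
k=4 terminal: V=max(K-S,0) → 47.0370 30.4045 6.3400 0.0000 0.0000
k=3: j=0 S=44.7735 intr=39.4865 cont=37.0631 V=39.4865[EX]; j=1 S=64.7798 intr=19.4802 cont=17.0568 V=19.4802[EX]; j=2 S=93.7256 intr=0.0000 cont=2.8715 V=2.8715[hold]; j=3 S=135.6054 intr=0.0000 cont=0.0000 V=0.0000[hold]  S*(3)=64.7798
k=2: j=0 S=53.8555 intr=30.4045 cont=27.9811 V=30.4045[EX]; j=1 S=77.9200 intr=6.3400 cont=10.3112 V=10.3112[hold]; j=2 S=112.7373 intr=0.0000 cont=1.3005 V=1.3005[hold]  S*(2)=53.8555
k=1: j=0 S=64.7798 intr=19.4802 cont=19.1152 V=19.4802[EX]; j=1 S=93.7256 intr=0.0000 cont=5.3442 V=5.3442[hold]  S*(1)=64.7798
k=0: j=0 S=77.9200 intr=6.3400 cont=11.5929 V=11.5929[hold]  S*(0)=-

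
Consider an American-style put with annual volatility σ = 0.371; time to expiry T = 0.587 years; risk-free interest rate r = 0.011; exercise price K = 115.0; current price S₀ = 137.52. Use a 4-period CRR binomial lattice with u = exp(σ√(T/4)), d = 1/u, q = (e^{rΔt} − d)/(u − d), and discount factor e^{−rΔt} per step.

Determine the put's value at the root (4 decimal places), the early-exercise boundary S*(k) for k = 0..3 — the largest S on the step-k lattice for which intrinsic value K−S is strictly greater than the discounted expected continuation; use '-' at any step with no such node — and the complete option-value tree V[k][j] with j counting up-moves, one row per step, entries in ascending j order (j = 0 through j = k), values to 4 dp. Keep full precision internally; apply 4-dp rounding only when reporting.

Δt=0.14675  u=1.15272  d=0.86751  q=0.47019  discount=0.99839
step 4 (expiry): payoffs max(K−S,0) = 37.1114 11.5049 0.0000 0.0000 0.0000
step 3: (k=3,j=0): S=89.7835, (K−S)⁺=25.2165, hold=25.0310 ⇒ V=25.2165 exercise | (k=3,j=1): S=119.3007, (K−S)⁺=0.0000, hold=6.0855 ⇒ V=6.0855 continue | (k=3,j=2): S=158.5218, (K−S)⁺=0.0000, hold=0.0000 ⇒ V=0.0000 continue | (k=3,j=3): S=210.6372, (K−S)⁺=0.0000, hold=0.0000 ⇒ V=0.0000 continue  boundary S*=89.7835
step 2: (k=2,j=0): S=103.4951, (K−S)⁺=11.5049, hold=16.1951 ⇒ V=16.1951 continue | (k=2,j=1): S=137.5200, (K−S)⁺=0.0000, hold=3.2190 ⇒ V=3.2190 continue | (k=2,j=2): S=182.7309, (K−S)⁺=0.0000, hold=0.0000 ⇒ V=0.0000 continue  boundary S*=-
step 1: (k=1,j=0): S=119.3007, (K−S)⁺=0.0000, hold=10.0775 ⇒ V=10.0775 continue | (k=1,j=1): S=158.5218, (K−S)⁺=0.0000, hold=1.7027 ⇒ V=1.7027 continue  boundary S*=-
step 0: (k=0,j=0): S=137.5200, (K−S)⁺=0.0000, hold=6.1298 ⇒ V=6.1298 continue  boundary S*=-

price = 6.1298
boundary = - - - 89.7835
tree:
6.1298
10.0775 1.7027
16.1951 3.2190 0.0000
25.2165 6.0855 0.0000 0.0000
37.1114 11.5049 0.0000 0.0000 0.0000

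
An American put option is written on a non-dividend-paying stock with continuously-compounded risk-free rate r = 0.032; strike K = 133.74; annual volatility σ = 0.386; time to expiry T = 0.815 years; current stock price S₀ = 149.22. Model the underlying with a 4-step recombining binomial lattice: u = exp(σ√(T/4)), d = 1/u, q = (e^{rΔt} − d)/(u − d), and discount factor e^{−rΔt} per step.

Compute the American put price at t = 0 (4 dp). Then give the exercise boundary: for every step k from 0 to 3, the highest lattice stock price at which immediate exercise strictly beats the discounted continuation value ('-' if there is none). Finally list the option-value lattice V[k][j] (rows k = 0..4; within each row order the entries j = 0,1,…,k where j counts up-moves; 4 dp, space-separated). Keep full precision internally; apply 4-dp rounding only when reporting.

price = 12.1206
boundary = - - - 88.4746
tree:
12.1206
19.6000 4.0283
30.5967 7.7266 0.0000
45.2654 14.8200 0.0000 0.0000
59.4125 28.4255 0.0000 0.0000 0.0000

Δt=0.20375, u=1.19034, d=0.84010, q=0.47523, disc=e^(-rΔt)=0.99350
k=4 terminal: V=max(K-S,0) → 59.4125 28.4255 0.0000 0.0000 0.0000
k=3: j=0 S=88.4746 intr=45.2654 cont=44.3962 V=45.2654[EX]; j=1 S=125.3596 intr=8.3804 cont=14.8200 V=14.8200[hold]; j=2 S=177.6219 intr=0.0000 cont=0.0000 V=0.0000[hold]; j=3 S=251.6722 intr=0.0000 cont=0.0000 V=0.0000[hold]  S*(3)=88.4746
k=2: j=0 S=105.3145 intr=28.4255 cont=30.5967 V=30.5967[hold]; j=1 S=149.2200 intr=0.0000 cont=7.7266 V=7.7266[hold]; j=2 S=211.4296 intr=0.0000 cont=0.0000 V=0.0000[hold]  S*(2)=-
k=1: j=0 S=125.3596 intr=8.3804 cont=19.6000 V=19.6000[hold]; j=1 S=177.6219 intr=0.0000 cont=4.0283 V=4.0283[hold]  S*(1)=-
k=0: j=0 S=149.2200 intr=0.0000 cont=12.1206 V=12.1206[hold]  S*(0)=-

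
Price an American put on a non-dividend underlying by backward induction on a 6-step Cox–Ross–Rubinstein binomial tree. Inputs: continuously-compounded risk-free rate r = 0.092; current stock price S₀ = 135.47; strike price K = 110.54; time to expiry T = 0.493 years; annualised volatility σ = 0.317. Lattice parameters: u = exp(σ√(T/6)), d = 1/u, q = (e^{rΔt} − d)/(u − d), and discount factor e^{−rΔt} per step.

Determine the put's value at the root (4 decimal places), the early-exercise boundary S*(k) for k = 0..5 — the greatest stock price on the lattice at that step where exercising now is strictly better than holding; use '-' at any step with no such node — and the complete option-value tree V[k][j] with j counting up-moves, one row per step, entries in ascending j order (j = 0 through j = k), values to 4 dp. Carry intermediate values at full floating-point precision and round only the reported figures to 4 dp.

price = 1.6847
boundary = - - - - 94.1869 86.0058
tree:
1.6847
3.0915 0.4054
5.5596 0.8493 0.0000
9.7263 1.7791 0.0000 0.0000
16.3531 3.7268 0.0000 0.0000 0.0000
24.5342 7.8067 0.0000 0.0000 0.0000 0.0000
32.0048 16.3531 0.0000 0.0000 0.0000 0.0000 0.0000

params: Δt=0.08217 u=1.09512 d=0.91314 q=0.51899 e^(-rΔt)=0.99247
t_6 payoffs: 32.0048 16.3531 0.0000 0.0000 0.0000 0.0000 0.0000
t_5: node(5,0) S=86.0058 payoff=24.5342 vs cont=23.7018 → 24.5342 [stop]  node(5,1) S=103.1463 payoff=7.3937 vs cont=7.8067 → 7.8067 [wait]  node(5,2) S=123.7029 payoff=0.0000 vs cont=0.0000 → 0.0000 [wait]  node(5,3) S=148.3564 payoff=0.0000 vs cont=0.0000 → 0.0000 [wait]  node(5,4) S=177.9232 payoff=0.0000 vs cont=0.0000 → 0.0000 [wait]  node(5,5) S=213.3825 payoff=0.0000 vs cont=0.0000 → 0.0000 [wait]  ⇒ S*(5)=86.0058
t_4: node(4,0) S=94.1869 payoff=16.3531 vs cont=15.7333 → 16.3531 [stop]  node(4,1) S=112.9580 payoff=0.0000 vs cont=3.7268 → 3.7268 [wait]  node(4,2) S=135.4700 payoff=0.0000 vs cont=0.0000 → 0.0000 [wait]  node(4,3) S=162.4686 payoff=0.0000 vs cont=0.0000 → 0.0000 [wait]  node(4,4) S=194.8478 payoff=0.0000 vs cont=0.0000 → 0.0000 [wait]  ⇒ S*(4)=94.1869
t_3: node(3,0) S=103.1463 payoff=7.3937 vs cont=9.7263 → 9.7263 [wait]  node(3,1) S=123.7029 payoff=0.0000 vs cont=1.7791 → 1.7791 [wait]  node(3,2) S=148.3564 payoff=0.0000 vs cont=0.0000 → 0.0000 [wait]  node(3,3) S=177.9232 payoff=0.0000 vs cont=0.0000 → 0.0000 [wait]  ⇒ S*(3)=-
t_2: node(2,0) S=112.9580 payoff=0.0000 vs cont=5.5596 → 5.5596 [wait]  node(2,1) S=135.4700 payoff=0.0000 vs cont=0.8493 → 0.8493 [wait]  node(2,2) S=162.4686 payoff=0.0000 vs cont=0.0000 → 0.0000 [wait]  ⇒ S*(2)=-
t_1: node(1,0) S=123.7029 payoff=0.0000 vs cont=3.0915 → 3.0915 [wait]  node(1,1) S=148.3564 payoff=0.0000 vs cont=0.4054 → 0.4054 [wait]  ⇒ S*(1)=-
t_0: node(0,0) S=135.4700 payoff=0.0000 vs cont=1.6847 → 1.6847 [wait]  ⇒ S*(0)=-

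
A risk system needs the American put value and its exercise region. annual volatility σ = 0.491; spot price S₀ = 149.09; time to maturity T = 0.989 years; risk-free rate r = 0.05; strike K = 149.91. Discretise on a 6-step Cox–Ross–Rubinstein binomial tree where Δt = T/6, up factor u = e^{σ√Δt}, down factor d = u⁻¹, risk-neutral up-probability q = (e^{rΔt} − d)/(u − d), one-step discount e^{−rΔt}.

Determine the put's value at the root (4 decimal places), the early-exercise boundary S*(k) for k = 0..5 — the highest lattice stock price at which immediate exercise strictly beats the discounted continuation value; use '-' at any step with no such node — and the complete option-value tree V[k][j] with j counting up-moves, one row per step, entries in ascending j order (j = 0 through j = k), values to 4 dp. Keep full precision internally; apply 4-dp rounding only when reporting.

Δt=0.16483  u=1.22060  d=0.81927  q=0.47095  discount=0.99179
step 6 (expiry): payoffs max(K−S,0) = 104.8280 82.7436 49.8409 0.8200 0.0000 0.0000 0.0000
step 5: (k=5,j=0): S=55.0272, (K−S)⁺=94.8828, hold=93.6523 ⇒ V=94.8828 exercise | (k=5,j=1): S=81.9834, (K−S)⁺=67.9266, hold=66.6962 ⇒ V=67.9266 exercise | (k=5,j=2): S=122.1446, (K−S)⁺=27.7654, hold=26.5349 ⇒ V=27.7654 exercise | (k=5,j=3): S=181.9796, (K−S)⁺=0.0000, hold=0.4303 ⇒ V=0.4303 continue | (k=5,j=4): S=271.1259, (K−S)⁺=0.0000, hold=0.0000 ⇒ V=0.0000 continue | (k=5,j=5): S=403.9423, (K−S)⁺=0.0000, hold=0.0000 ⇒ V=0.0000 continue  boundary S*=122.1446
step 4: (k=4,j=0): S=67.1664, (K−S)⁺=82.7436, hold=81.5132 ⇒ V=82.7436 exercise | (k=4,j=1): S=100.0691, (K−S)⁺=49.8409, hold=48.6104 ⇒ V=49.8409 exercise | (k=4,j=2): S=149.0900, (K−S)⁺=0.8200, hold=14.7697 ⇒ V=14.7697 continue | (k=4,j=3): S=222.1247, (K−S)⁺=0.0000, hold=0.2258 ⇒ V=0.2258 continue | (k=4,j=4): S=330.9369, (K−S)⁺=0.0000, hold=0.0000 ⇒ V=0.0000 continue  boundary S*=100.0691
step 3: (k=3,j=0): S=81.9834, (K−S)⁺=67.9266, hold=66.6962 ⇒ V=67.9266 exercise | (k=3,j=1): S=122.1446, (K−S)⁺=27.7654, hold=33.0506 ⇒ V=33.0506 continue | (k=3,j=2): S=181.9796, (K−S)⁺=0.0000, hold=7.8552 ⇒ V=7.8552 continue | (k=3,j=3): S=271.1259, (K−S)⁺=0.0000, hold=0.1185 ⇒ V=0.1185 continue  boundary S*=81.9834
step 2: (k=2,j=0): S=100.0691, (K−S)⁺=49.8409, hold=51.0791 ⇒ V=51.0791 continue | (k=2,j=1): S=149.0900, (K−S)⁺=0.8200, hold=21.0110 ⇒ V=21.0110 continue | (k=2,j=2): S=222.1247, (K−S)⁺=0.0000, hold=4.1770 ⇒ V=4.1770 continue  boundary S*=-
step 1: (k=1,j=0): S=122.1446, (K−S)⁺=27.7654, hold=36.6155 ⇒ V=36.6155 continue | (k=1,j=1): S=181.9796, (K−S)⁺=0.0000, hold=12.9757 ⇒ V=12.9757 continue  boundary S*=-
step 0: (k=0,j=0): S=149.0900, (K−S)⁺=0.8200, hold=25.2732 ⇒ V=25.2732 continue  boundary S*=-

price = 25.2732
boundary = - - - 81.9834 100.0691 122.1446
tree:
25.2732
36.6155 12.9757
51.0791 21.0110 4.1770
67.9266 33.0506 7.8552 0.1185
82.7436 49.8409 14.7697 0.2258 0.0000
94.8828 67.9266 27.7654 0.4303 0.0000 0.0000
104.8280 82.7436 49.8409 0.8200 0.0000 0.0000 0.0000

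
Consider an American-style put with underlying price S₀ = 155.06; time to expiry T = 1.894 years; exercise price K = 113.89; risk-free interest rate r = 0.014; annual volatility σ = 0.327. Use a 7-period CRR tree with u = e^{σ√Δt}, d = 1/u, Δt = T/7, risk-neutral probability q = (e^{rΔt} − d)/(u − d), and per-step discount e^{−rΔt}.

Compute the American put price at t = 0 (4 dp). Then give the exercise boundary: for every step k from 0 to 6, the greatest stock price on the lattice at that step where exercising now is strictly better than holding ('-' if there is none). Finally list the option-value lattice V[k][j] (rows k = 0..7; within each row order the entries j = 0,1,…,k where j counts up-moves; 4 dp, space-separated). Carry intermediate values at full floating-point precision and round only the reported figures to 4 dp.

price = 8.2361
boundary = - - - - - 66.2439 78.5265
tree:
8.2361
12.4841 3.4871
18.4469 5.8256 0.8643
26.4129 9.5656 1.6330 0.0000
36.3598 15.3505 3.0851 0.0000 0.0000
47.6461 23.8596 5.8285 0.0000 0.0000 0.0000
58.0076 35.3635 11.0114 0.0000 0.0000 0.0000 0.0000
66.7484 47.6461 20.8034 0.0000 0.0000 0.0000 0.0000 0.0000

Δt=0.27057  u=1.18542  d=0.84359  q=0.46868  discount=0.99622
step 7 (expiry): payoffs max(K−S,0) = 66.7484 47.6461 20.8034 0.0000 0.0000 0.0000 0.0000 0.0000
step 6: (k=6,j=0): S=55.8824, (K−S)⁺=58.0076, hold=57.5770 ⇒ V=58.0076 exercise | (k=6,j=1): S=78.5265, (K−S)⁺=35.3635, hold=34.9329 ⇒ V=35.3635 exercise | (k=6,j=2): S=110.3464, (K−S)⁺=3.5436, hold=11.0114 ⇒ V=11.0114 continue | (k=6,j=3): S=155.0600, (K−S)⁺=0.0000, hold=0.0000 ⇒ V=0.0000 continue | (k=6,j=4): S=217.8921, (K−S)⁺=0.0000, hold=0.0000 ⇒ V=0.0000 continue | (k=6,j=5): S=306.1845, (K−S)⁺=0.0000, hold=0.0000 ⇒ V=0.0000 continue | (k=6,j=6): S=430.2539, (K−S)⁺=0.0000, hold=0.0000 ⇒ V=0.0000 continue  boundary S*=78.5265
step 5: (k=5,j=0): S=66.2439, (K−S)⁺=47.6461, hold=47.2155 ⇒ V=47.6461 exercise | (k=5,j=1): S=93.0866, (K−S)⁺=20.8034, hold=23.8596 ⇒ V=23.8596 continue | (k=5,j=2): S=130.8064, (K−S)⁺=0.0000, hold=5.8285 ⇒ V=5.8285 continue | (k=5,j=3): S=183.8106, (K−S)⁺=0.0000, hold=0.0000 ⇒ V=0.0000 continue | (k=5,j=4): S=258.2928, (K−S)⁺=0.0000, hold=0.0000 ⇒ V=0.0000 continue | (k=5,j=5): S=362.9560, (K−S)⁺=0.0000, hold=0.0000 ⇒ V=0.0000 continue  boundary S*=66.2439
step 4: (k=4,j=0): S=78.5265, (K−S)⁺=35.3635, hold=36.3598 ⇒ V=36.3598 continue | (k=4,j=1): S=110.3464, (K−S)⁺=3.5436, hold=15.3505 ⇒ V=15.3505 continue | (k=4,j=2): S=155.0600, (K−S)⁺=0.0000, hold=3.0851 ⇒ V=3.0851 continue | (k=4,j=3): S=217.8921, (K−S)⁺=0.0000, hold=0.0000 ⇒ V=0.0000 continue | (k=4,j=4): S=306.1845, (K−S)⁺=0.0000, hold=0.0000 ⇒ V=0.0000 continue  boundary S*=-
step 3: (k=3,j=0): S=93.0866, (K−S)⁺=20.8034, hold=26.4129 ⇒ V=26.4129 continue | (k=3,j=1): S=130.8064, (K−S)⁺=0.0000, hold=9.5656 ⇒ V=9.5656 continue | (k=3,j=2): S=183.8106, (K−S)⁺=0.0000, hold=1.6330 ⇒ V=1.6330 continue | (k=3,j=3): S=258.2928, (K−S)⁺=0.0000, hold=0.0000 ⇒ V=0.0000 continue  boundary S*=-
step 2: (k=2,j=0): S=110.3464, (K−S)⁺=3.5436, hold=18.4469 ⇒ V=18.4469 continue | (k=2,j=1): S=155.0600, (K−S)⁺=0.0000, hold=5.8256 ⇒ V=5.8256 continue | (k=2,j=2): S=217.8921, (K−S)⁺=0.0000, hold=0.8643 ⇒ V=0.8643 continue  boundary S*=-
step 1: (k=1,j=0): S=130.8064, (K−S)⁺=0.0000, hold=12.4841 ⇒ V=12.4841 continue | (k=1,j=1): S=183.8106, (K−S)⁺=0.0000, hold=3.4871 ⇒ V=3.4871 continue  boundary S*=-
step 0: (k=0,j=0): S=155.0600, (K−S)⁺=0.0000, hold=8.2361 ⇒ V=8.2361 continue  boundary S*=-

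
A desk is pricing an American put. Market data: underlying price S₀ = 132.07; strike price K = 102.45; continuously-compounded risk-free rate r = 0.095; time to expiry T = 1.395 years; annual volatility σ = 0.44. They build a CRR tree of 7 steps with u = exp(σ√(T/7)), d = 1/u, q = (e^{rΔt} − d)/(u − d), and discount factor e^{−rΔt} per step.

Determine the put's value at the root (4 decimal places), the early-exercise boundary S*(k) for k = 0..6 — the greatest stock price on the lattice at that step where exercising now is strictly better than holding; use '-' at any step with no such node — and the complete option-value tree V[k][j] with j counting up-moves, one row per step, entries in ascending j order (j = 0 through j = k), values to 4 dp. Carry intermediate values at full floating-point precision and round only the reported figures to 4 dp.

Δt=0.19929, u=1.21704, d=0.82167, q=0.49939, disc=e^(-rΔt)=0.98125
k=7 terminal: V=max(K-S,0) → 69.0560 52.9872 29.1863 0.0000 0.0000 0.0000 0.0000 0.0000
k=6: j=0 S=40.6419 intr=61.8081 cont=59.8868 V=61.8081[EX]; j=1 S=60.1982 intr=42.2518 cont=40.3304 V=42.2518[EX]; j=2 S=89.1649 intr=13.2851 cont=14.3369 V=14.3369[hold]; j=3 S=132.0700 intr=0.0000 cont=0.0000 V=0.0000[hold]; j=4 S=195.6205 intr=0.0000 cont=0.0000 V=0.0000[hold]; j=5 S=289.7508 intr=0.0000 cont=0.0000 V=0.0000[hold]; j=6 S=429.1754 intr=0.0000 cont=0.0000 V=0.0000[hold]  S*(6)=60.1982
k=5: j=0 S=49.4628 intr=52.9872 cont=51.0659 V=52.9872[EX]; j=1 S=73.2637 intr=29.1863 cont=27.7804 V=29.1863[EX]; j=2 S=108.5173 intr=0.0000 cont=7.0426 V=7.0426[hold]; j=3 S=160.7346 intr=0.0000 cont=0.0000 V=0.0000[hold]; j=4 S=238.0781 intr=0.0000 cont=0.0000 V=0.0000[hold]; j=5 S=352.6385 intr=0.0000 cont=0.0000 V=0.0000[hold]  S*(5)=73.2637
k=4: j=0 S=60.1982 intr=42.2518 cont=40.3304 V=42.2518[EX]; j=1 S=89.1649 intr=13.2851 cont=17.7879 V=17.7879[hold]; j=2 S=132.0700 intr=0.0000 cont=3.4594 V=3.4594[hold]; j=3 S=195.6205 intr=0.0000 cont=0.0000 V=0.0000[hold]; j=4 S=289.7508 intr=0.0000 cont=0.0000 V=0.0000[hold]  S*(4)=60.1982
k=3: j=0 S=73.2637 intr=29.1863 cont=29.4715 V=29.4715[hold]; j=1 S=108.5173 intr=0.0000 cont=10.4330 V=10.4330[hold]; j=2 S=160.7346 intr=0.0000 cont=1.6993 V=1.6993[hold]; j=3 S=238.0781 intr=0.0000 cont=0.0000 V=0.0000[hold]  S*(3)=-
k=2: j=0 S=89.1649 intr=13.2851 cont=19.5894 V=19.5894[hold]; j=1 S=132.0700 intr=0.0000 cont=5.9576 V=5.9576[hold]; j=2 S=195.6205 intr=0.0000 cont=0.8348 V=0.8348[hold]  S*(2)=-
k=1: j=0 S=108.5173 intr=0.0000 cont=12.5421 V=12.5421[hold]; j=1 S=160.7346 intr=0.0000 cont=3.3356 V=3.3356[hold]  S*(1)=-
k=0: j=0 S=132.0700 intr=0.0000 cont=7.7954 V=7.7954[hold]  S*(0)=-

price = 7.7954
boundary = - - - - 60.1982 73.2637 60.1982
tree:
7.7954
12.5421 3.3356
19.5894 5.9576 0.8348
29.4715 10.4330 1.6993 0.0000
42.2518 17.7879 3.4594 0.0000 0.0000
52.9872 29.1863 7.0426 0.0000 0.0000 0.0000
61.8081 42.2518 14.3369 0.0000 0.0000 0.0000 0.0000
69.0560 52.9872 29.1863 0.0000 0.0000 0.0000 0.0000 0.0000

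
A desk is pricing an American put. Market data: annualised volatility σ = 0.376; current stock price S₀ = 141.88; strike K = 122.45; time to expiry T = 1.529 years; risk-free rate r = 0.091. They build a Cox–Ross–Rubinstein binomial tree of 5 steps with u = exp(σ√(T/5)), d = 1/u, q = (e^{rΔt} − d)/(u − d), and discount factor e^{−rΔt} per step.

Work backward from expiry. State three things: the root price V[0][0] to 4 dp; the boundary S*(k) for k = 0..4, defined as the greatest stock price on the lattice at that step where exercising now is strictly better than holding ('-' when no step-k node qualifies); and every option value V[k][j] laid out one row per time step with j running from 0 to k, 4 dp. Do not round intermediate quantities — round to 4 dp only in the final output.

params: Δt=0.30580 u=1.23112 d=0.81227 q=0.51558 e^(-rΔt)=0.97256
t_5 payoffs: 72.2830 46.4140 7.2054 0.0000 0.0000 0.0000
t_4: node(4,0) S=61.7616 payoff=60.6884 vs cont=57.3279 → 60.6884 [stop]  node(4,1) S=93.6095 payoff=28.8405 vs cont=25.4800 → 28.8405 [stop]  node(4,2) S=141.8800 payoff=0.0000 vs cont=3.3947 → 3.3947 [wait]  node(4,3) S=215.0416 payoff=0.0000 vs cont=0.0000 → 0.0000 [wait]  node(4,4) S=325.9296 payoff=0.0000 vs cont=0.0000 → 0.0000 [wait]  ⇒ S*(4)=93.6095
t_3: node(3,0) S=76.0360 payoff=46.4140 vs cont=43.0535 → 46.4140 [stop]  node(3,1) S=115.2446 payoff=7.2054 vs cont=15.2898 → 15.2898 [wait]  node(3,2) S=174.6714 payoff=0.0000 vs cont=1.5993 → 1.5993 [wait]  node(3,3) S=264.7422 payoff=0.0000 vs cont=0.0000 → 0.0000 [wait]  ⇒ S*(3)=76.0360
t_2: node(2,0) S=93.6095 payoff=28.8405 vs cont=29.5337 → 29.5337 [wait]  node(2,1) S=141.8800 payoff=0.0000 vs cont=8.0054 → 8.0054 [wait]  node(2,2) S=215.0416 payoff=0.0000 vs cont=0.7535 → 0.7535 [wait]  ⇒ S*(2)=-
t_1: node(1,0) S=115.2446 payoff=7.2054 vs cont=17.9283 → 17.9283 [wait]  node(1,1) S=174.6714 payoff=0.0000 vs cont=4.1494 → 4.1494 [wait]  ⇒ S*(1)=-
t_0: node(0,0) S=141.8800 payoff=0.0000 vs cont=10.5272 → 10.5272 [wait]  ⇒ S*(0)=-

price = 10.5272
boundary = - - - 76.0360 93.6095
tree:
10.5272
17.9283 4.1494
29.5337 8.0054 0.7535
46.4140 15.2898 1.5993 0.0000
60.6884 28.8405 3.3947 0.0000 0.0000
72.2830 46.4140 7.2054 0.0000 0.0000 0.0000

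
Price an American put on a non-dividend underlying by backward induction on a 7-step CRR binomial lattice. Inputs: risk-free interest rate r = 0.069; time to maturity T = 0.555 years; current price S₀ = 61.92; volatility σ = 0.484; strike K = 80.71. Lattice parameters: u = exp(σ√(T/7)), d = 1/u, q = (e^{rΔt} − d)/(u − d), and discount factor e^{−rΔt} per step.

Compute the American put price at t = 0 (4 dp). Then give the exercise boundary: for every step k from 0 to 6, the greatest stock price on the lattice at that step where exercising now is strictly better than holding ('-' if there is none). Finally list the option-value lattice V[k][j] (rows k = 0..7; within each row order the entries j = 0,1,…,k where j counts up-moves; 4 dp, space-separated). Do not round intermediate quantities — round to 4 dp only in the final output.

Δt=0.07929, u=1.14601, d=0.87260, q=0.48605, disc=e^(-rΔt)=0.99454
k=7 terminal: V=max(K-S,0) → 56.8582 49.3847 39.5695 26.6789 9.7493 0.0000 0.0000 0.0000
k=6: j=0 S=27.3343 intr=53.3757 cont=52.9353 V=53.3757[EX]; j=1 S=35.8990 intr=44.8110 cont=44.3707 V=44.8110[EX]; j=2 S=47.1473 intr=33.5627 cont=33.1224 V=33.5627[EX]; j=3 S=61.9200 intr=18.7900 cont=18.3497 V=18.7900[EX]; j=4 S=81.3215 intr=0.0000 cont=4.9833 V=4.9833[hold]; j=5 S=106.8020 intr=0.0000 cont=0.0000 V=0.0000[hold]; j=6 S=140.2664 intr=0.0000 cont=0.0000 V=0.0000[hold]  S*(6)=61.9200
k=5: j=0 S=31.3253 intr=49.3847 cont=48.9444 V=49.3847[EX]; j=1 S=41.1405 intr=39.5695 cont=39.1292 V=39.5695[EX]; j=2 S=54.0311 intr=26.6789 cont=26.2386 V=26.6789[EX]; j=3 S=70.9607 intr=9.7493 cont=12.0134 V=12.0134[hold]; j=4 S=93.1949 intr=0.0000 cont=2.5472 V=2.5472[hold]; j=5 S=122.3958 intr=0.0000 cont=0.0000 V=0.0000[hold]  S*(5)=54.0311
k=4: j=0 S=35.8990 intr=44.8110 cont=44.3707 V=44.8110[EX]; j=1 S=47.1473 intr=33.5627 cont=33.1224 V=33.5627[EX]; j=2 S=61.9200 intr=18.7900 cont=19.4441 V=19.4441[hold]; j=3 S=81.3215 intr=0.0000 cont=7.3720 V=7.3720[hold]; j=4 S=106.8020 intr=0.0000 cont=1.3020 V=1.3020[hold]  S*(4)=47.1473
k=3: j=0 S=41.1405 intr=39.5695 cont=39.1292 V=39.5695[EX]; j=1 S=54.0311 intr=26.6789 cont=26.5548 V=26.6789[EX]; j=2 S=70.9607 intr=9.7493 cont=13.5025 V=13.5025[hold]; j=3 S=93.1949 intr=0.0000 cont=4.3976 V=4.3976[hold]  S*(3)=54.0311
k=2: j=0 S=47.1473 intr=33.5627 cont=33.1224 V=33.5627[EX]; j=1 S=61.9200 intr=18.7900 cont=20.1639 V=20.1639[hold]; j=2 S=81.3215 intr=0.0000 cont=9.0275 V=9.0275[hold]  S*(2)=47.1473
k=1: j=0 S=54.0311 intr=26.6789 cont=26.9027 V=26.9027[hold]; j=1 S=70.9607 intr=9.7493 cont=14.6707 V=14.6707[hold]  S*(1)=-
k=0: j=0 S=61.9200 intr=18.7900 cont=20.8430 V=20.8430[hold]  S*(0)=-

price = 20.8430
boundary = - - 47.1473 54.0311 47.1473 54.0311 61.9200
tree:
20.8430
26.9027 14.6707
33.5627 20.1639 9.0275
39.5695 26.6789 13.5025 4.3976
44.8110 33.5627 19.4441 7.3720 1.3020
49.3847 39.5695 26.6789 12.0134 2.5472 0.0000
53.3757 44.8110 33.5627 18.7900 4.9833 0.0000 0.0000
56.8582 49.3847 39.5695 26.6789 9.7493 0.0000 0.0000 0.0000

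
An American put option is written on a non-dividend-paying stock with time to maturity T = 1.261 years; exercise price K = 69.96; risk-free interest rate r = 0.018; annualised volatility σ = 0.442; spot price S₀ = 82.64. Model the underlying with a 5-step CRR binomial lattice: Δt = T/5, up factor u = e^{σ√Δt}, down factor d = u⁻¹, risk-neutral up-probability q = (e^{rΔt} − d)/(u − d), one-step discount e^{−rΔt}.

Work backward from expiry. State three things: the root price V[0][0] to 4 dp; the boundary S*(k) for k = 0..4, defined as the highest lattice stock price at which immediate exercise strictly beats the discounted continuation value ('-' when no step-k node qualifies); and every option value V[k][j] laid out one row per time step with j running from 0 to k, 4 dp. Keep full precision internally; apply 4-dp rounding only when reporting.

price = 8.8133
boundary = - - - 42.4609 53.0139
tree:
8.8133
13.2992 3.5260
19.5055 5.9952 0.6024
27.4991 10.1220 1.1102 0.0000
35.9514 16.9461 2.0459 0.0000 0.0000
42.7212 27.4991 3.7704 0.0000 0.0000 0.0000

Δt=0.25220, u=1.24853, d=0.80094, q=0.45490, disc=e^(-rΔt)=0.99547
k=5 terminal: V=max(K-S,0) → 42.7212 27.4991 3.7704 0.0000 0.0000 0.0000
k=4: j=0 S=34.0086 intr=35.9514 cont=35.6346 V=35.9514[EX]; j=1 S=53.0139 intr=16.9461 cont=16.6293 V=16.9461[EX]; j=2 S=82.6400 intr=0.0000 cont=2.0459 V=2.0459[hold]; j=3 S=128.8224 intr=0.0000 cont=0.0000 V=0.0000[hold]; j=4 S=200.8132 intr=0.0000 cont=0.0000 V=0.0000[hold]  S*(4)=53.0139
k=3: j=0 S=42.4609 intr=27.4991 cont=27.1823 V=27.4991[EX]; j=1 S=66.1896 intr=3.7704 cont=10.1220 V=10.1220[hold]; j=2 S=103.1789 intr=0.0000 cont=1.1102 V=1.1102[hold]; j=3 S=160.8391 intr=0.0000 cont=0.0000 V=0.0000[hold]  S*(3)=42.4609
k=2: j=0 S=53.0139 intr=16.9461 cont=19.5055 V=19.5055[hold]; j=1 S=82.6400 intr=0.0000 cont=5.9952 V=5.9952[hold]; j=2 S=128.8224 intr=0.0000 cont=0.6024 V=0.6024[hold]  S*(2)=-
k=1: j=0 S=66.1896 intr=3.7704 cont=13.2992 V=13.2992[hold]; j=1 S=103.1789 intr=0.0000 cont=3.5260 V=3.5260[hold]  S*(1)=-
k=0: j=0 S=82.6400 intr=0.0000 cont=8.8133 V=8.8133[hold]  S*(0)=-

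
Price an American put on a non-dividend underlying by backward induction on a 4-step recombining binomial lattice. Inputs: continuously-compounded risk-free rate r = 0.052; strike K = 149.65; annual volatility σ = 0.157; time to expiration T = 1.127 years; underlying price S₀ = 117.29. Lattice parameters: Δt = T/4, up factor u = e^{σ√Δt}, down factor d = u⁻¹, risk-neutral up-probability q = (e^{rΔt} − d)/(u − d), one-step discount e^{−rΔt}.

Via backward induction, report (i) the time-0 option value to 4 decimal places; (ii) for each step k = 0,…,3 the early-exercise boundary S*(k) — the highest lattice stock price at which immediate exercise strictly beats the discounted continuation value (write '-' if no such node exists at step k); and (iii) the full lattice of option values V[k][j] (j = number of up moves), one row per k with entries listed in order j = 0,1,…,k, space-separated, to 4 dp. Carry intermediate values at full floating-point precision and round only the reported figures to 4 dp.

Δt=0.28175, u=1.08691, d=0.92004, q=0.56763, disc=e^(-rΔt)=0.98546
k=4 terminal: V=max(K-S,0) → 65.6089 50.3666 32.3600 11.0876 0.0000
k=3: j=0 S=91.3449 intr=58.3051 cont=56.1286 V=58.3051[EX]; j=1 S=107.9117 intr=41.7383 cont=39.5617 V=41.7383[EX]; j=2 S=127.4833 intr=22.1667 cont=19.9902 V=22.1667[EX]; j=3 S=150.6045 intr=0.0000 cont=4.7242 V=4.7242[hold]  S*(3)=127.4833
k=2: j=0 S=99.2834 intr=50.3666 cont=48.1901 V=50.3666[EX]; j=1 S=117.2900 intr=32.3600 cont=30.1835 V=32.3600[EX]; j=2 S=138.5624 intr=11.0876 cont=12.0875 V=12.0875[hold]  S*(2)=117.2900
k=1: j=0 S=107.9117 intr=41.7383 cont=39.5617 V=41.7383[EX]; j=1 S=127.4833 intr=22.1667 cont=20.5495 V=22.1667[EX]  S*(1)=127.4833
k=0: j=0 S=117.2900 intr=32.3600 cont=30.1835 V=32.3600[EX]  S*(0)=117.2900

price = 32.3600
boundary = 117.2900 127.4833 117.2900 127.4833
tree:
32.3600
41.7383 22.1667
50.3666 32.3600 12.0875
58.3051 41.7383 22.1667 4.7242
65.6089 50.3666 32.3600 11.0876 0.0000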